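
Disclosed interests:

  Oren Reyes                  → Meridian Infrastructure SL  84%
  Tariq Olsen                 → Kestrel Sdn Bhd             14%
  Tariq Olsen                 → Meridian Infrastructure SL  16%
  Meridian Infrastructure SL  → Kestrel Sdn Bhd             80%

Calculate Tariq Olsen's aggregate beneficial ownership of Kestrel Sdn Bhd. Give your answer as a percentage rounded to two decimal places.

26.80%

Tariq reaches Kestrel along 2 paths.
Via Meridian: 16% × 80% = 12.8%.
Direct stake: 14% = 14%.
Total: 12.8% + 14% = 26.8%.
Rounded: 26.80%.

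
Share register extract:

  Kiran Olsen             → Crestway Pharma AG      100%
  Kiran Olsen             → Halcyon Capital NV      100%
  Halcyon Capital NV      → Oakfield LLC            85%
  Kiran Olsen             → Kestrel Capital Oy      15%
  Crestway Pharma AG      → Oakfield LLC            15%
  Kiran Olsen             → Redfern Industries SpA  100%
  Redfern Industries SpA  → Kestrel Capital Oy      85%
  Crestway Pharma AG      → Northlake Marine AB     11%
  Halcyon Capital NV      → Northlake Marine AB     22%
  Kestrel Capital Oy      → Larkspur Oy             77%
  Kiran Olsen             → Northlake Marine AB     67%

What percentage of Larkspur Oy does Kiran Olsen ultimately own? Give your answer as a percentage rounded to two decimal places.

77.00%

Kiran reaches Larkspur along 2 paths.
Via Redfern → Kestrel: 100% × 85% × 77% = 65.45%.
Via Kestrel: 15% × 77% = 11.55%.
Total: 65.45% + 11.55% = 77%.
Rounded: 77.00%.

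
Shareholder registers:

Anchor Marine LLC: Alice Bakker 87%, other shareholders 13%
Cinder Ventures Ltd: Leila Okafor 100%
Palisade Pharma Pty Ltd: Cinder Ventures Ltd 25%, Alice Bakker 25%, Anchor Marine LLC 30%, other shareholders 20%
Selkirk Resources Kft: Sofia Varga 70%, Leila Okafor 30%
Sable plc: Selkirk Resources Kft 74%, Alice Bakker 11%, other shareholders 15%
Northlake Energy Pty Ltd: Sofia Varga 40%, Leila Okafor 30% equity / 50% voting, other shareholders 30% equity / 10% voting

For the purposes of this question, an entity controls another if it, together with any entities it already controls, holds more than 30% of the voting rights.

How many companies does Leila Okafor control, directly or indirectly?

Leila holds 100% of Cinder, so Leila controls Cinder.
Leila holds 50% of Northlake, so Leila controls Northlake.
No other company's threshold is met.
Leila controls 2 companies.

2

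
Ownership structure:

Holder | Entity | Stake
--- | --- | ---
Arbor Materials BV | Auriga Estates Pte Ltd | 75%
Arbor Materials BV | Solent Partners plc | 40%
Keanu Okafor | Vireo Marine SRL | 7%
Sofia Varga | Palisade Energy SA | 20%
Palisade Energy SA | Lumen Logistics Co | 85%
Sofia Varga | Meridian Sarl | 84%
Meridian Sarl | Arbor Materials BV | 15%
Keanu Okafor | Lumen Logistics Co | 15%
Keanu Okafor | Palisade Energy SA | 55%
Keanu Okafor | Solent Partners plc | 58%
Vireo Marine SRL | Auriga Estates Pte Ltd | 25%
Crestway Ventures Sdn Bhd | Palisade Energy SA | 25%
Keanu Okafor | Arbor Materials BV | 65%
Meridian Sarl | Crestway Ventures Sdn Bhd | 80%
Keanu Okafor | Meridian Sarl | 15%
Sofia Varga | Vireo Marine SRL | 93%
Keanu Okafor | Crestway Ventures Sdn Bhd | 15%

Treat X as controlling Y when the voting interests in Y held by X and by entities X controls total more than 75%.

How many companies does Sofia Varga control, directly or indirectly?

Sofia holds 93% of Vireo, so Sofia controls Vireo.
Sofia holds 84% of Meridian, so Sofia controls Meridian.
Meridian holds 80% of Crestway, so Sofia controls Crestway.
No other company's threshold is met.
Sofia controls 3 companies.

3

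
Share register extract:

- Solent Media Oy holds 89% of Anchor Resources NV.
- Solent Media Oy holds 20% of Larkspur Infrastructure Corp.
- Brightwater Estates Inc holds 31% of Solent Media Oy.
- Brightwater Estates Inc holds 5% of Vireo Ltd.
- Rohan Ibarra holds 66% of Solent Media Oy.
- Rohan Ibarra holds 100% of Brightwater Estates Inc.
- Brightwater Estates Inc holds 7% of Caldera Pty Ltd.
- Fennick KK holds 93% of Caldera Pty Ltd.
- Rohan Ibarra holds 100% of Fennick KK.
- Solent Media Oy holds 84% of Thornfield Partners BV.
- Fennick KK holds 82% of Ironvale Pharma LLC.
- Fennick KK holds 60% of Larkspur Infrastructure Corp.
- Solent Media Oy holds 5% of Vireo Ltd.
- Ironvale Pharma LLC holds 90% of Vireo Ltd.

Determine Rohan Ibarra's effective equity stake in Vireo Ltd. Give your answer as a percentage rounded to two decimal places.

83.65%

Rohan reaches Vireo along 4 paths.
Via Brightwater: 100% × 5% = 5%.
Via Solent: 66% × 5% = 3.3%.
Via Brightwater → Solent: 100% × 31% × 5% = 1.55%.
Via Fennick → Ironvale: 100% × 82% × 90% = 73.8%.
Total: 5% + 3.3% + 1.55% + 73.8% = 83.65%.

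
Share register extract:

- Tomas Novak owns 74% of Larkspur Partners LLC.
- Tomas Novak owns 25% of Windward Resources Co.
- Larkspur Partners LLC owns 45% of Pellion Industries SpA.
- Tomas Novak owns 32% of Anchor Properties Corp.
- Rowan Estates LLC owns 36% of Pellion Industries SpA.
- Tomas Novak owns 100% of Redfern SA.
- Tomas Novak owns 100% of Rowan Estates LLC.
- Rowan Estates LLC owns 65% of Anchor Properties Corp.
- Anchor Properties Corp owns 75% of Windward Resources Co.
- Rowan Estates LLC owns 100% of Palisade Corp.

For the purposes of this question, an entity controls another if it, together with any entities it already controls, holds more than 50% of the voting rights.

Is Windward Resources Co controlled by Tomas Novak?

Tomas holds 100% of Rowan, so Tomas controls Rowan.
Rowan and Tomas together hold 65% + 32% = 97% of Anchor, so Tomas controls Anchor.
Anchor and Tomas together hold 75% + 25% = 100% of Windward, so Tomas controls Windward.

Yes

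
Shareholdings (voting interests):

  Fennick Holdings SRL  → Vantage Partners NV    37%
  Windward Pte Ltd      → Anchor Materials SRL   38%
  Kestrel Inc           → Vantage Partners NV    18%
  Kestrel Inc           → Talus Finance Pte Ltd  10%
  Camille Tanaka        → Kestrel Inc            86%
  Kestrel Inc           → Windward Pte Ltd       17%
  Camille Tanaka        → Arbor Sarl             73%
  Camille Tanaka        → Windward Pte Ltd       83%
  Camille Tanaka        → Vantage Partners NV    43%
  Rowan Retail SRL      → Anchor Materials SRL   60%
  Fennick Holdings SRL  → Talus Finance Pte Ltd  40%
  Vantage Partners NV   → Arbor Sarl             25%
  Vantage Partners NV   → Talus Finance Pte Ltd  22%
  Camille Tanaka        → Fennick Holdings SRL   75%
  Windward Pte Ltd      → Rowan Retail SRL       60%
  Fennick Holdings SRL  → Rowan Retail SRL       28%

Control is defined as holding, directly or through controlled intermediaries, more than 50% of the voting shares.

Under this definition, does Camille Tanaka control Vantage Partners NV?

Yes

Camille holds 86% of Kestrel, so Camille controls Kestrel.
Camille holds 75% of Fennick, so Camille controls Fennick.
Camille and Fennick and Kestrel together hold 43% + 37% + 18% = 98% of Vantage, so Camille controls Vantage.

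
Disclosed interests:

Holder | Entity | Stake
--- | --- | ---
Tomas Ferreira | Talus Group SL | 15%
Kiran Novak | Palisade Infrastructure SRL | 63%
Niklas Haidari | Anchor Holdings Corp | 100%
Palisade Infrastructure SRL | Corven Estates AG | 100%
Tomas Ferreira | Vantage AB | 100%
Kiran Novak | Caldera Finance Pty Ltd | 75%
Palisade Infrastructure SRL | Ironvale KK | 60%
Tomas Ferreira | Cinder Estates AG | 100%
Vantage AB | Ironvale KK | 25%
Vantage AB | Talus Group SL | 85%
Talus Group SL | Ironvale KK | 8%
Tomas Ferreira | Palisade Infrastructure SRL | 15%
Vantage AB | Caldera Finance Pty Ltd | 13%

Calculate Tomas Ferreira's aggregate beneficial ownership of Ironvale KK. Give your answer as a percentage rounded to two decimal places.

Tomas reaches Ironvale along 4 paths.
Via Vantage: 100% × 25% = 25%.
Via Palisade: 15% × 60% = 9%.
Via Talus: 15% × 8% = 1.2%.
Via Vantage → Talus: 100% × 85% × 8% = 6.8%.
Total: 25% + 9% + 1.2% + 6.8% = 42%.
Rounded: 42.00%.

42.00%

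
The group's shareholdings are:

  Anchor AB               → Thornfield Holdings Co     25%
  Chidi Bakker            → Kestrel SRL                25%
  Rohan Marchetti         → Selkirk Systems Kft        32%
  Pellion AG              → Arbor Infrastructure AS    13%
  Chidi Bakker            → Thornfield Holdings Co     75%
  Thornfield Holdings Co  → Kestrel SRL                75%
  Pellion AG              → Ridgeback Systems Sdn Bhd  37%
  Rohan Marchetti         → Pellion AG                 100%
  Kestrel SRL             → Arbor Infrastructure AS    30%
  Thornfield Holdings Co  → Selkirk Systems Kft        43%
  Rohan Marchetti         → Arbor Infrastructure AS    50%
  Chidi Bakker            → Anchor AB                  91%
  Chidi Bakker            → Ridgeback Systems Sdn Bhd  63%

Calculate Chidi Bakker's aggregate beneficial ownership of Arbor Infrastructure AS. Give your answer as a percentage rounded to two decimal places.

Chidi reaches Arbor along 3 paths.
Via Thornfield → Kestrel: 75% × 75% × 30% = 16.875%.
Via Anchor → Thornfield → Kestrel: 91% × 25% × 75% × 30% = 5.11875%.
Via Kestrel: 25% × 30% = 7.5%.
Total: 16.875% + 5.11875% + 7.5% = 29.49375%.
Rounded: 29.49%.

29.49%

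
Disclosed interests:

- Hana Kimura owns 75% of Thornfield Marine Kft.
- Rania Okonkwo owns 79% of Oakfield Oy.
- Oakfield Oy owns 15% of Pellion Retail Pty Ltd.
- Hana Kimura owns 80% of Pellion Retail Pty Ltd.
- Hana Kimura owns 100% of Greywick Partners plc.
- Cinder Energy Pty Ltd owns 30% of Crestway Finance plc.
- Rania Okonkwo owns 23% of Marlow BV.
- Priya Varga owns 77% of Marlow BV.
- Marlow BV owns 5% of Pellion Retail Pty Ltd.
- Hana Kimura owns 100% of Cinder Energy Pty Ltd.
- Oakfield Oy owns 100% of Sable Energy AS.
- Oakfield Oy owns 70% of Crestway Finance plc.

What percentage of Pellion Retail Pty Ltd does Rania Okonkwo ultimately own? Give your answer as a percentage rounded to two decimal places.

13.00%

Rania reaches Pellion along 2 paths.
Via Marlow: 23% × 5% = 1.15%.
Via Oakfield: 79% × 15% = 11.85%.
Total: 1.15% + 11.85% = 13%.
Rounded: 13.00%.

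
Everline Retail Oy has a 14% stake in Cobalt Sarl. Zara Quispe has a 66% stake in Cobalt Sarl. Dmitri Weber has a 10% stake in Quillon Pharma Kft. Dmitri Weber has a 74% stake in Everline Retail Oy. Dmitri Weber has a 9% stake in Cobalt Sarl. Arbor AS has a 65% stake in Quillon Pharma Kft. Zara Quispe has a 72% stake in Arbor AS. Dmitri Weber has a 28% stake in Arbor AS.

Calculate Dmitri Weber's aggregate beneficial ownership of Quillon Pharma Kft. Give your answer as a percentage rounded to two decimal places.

Dmitri reaches Quillon along 2 paths.
Via Arbor: 28% × 65% = 18.2%.
Direct stake: 10% = 10%.
Total: 18.2% + 10% = 28.2%.
Rounded: 28.20%.

28.20%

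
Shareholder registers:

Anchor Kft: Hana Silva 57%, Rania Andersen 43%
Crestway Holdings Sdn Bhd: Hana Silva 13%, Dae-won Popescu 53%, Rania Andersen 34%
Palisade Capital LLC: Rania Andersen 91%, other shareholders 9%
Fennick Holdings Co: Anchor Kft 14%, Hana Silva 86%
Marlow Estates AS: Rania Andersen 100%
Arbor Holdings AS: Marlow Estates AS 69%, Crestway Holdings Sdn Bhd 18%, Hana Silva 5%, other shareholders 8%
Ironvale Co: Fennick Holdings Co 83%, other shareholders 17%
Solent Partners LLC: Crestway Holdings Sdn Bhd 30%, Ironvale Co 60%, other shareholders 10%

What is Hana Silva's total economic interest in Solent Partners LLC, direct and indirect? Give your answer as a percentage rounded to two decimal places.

50.70%

Hana reaches Solent along 3 paths.
Via Crestway: 13% × 30% = 3.9%.
Via Anchor → Fennick → Ironvale: 57% × 14% × 83% × 60% = 3.97404%.
Via Fennick → Ironvale: 86% × 83% × 60% = 42.828%.
Total: 3.9% + 3.97404% + 42.828% = 50.70204%.
Rounded: 50.70%.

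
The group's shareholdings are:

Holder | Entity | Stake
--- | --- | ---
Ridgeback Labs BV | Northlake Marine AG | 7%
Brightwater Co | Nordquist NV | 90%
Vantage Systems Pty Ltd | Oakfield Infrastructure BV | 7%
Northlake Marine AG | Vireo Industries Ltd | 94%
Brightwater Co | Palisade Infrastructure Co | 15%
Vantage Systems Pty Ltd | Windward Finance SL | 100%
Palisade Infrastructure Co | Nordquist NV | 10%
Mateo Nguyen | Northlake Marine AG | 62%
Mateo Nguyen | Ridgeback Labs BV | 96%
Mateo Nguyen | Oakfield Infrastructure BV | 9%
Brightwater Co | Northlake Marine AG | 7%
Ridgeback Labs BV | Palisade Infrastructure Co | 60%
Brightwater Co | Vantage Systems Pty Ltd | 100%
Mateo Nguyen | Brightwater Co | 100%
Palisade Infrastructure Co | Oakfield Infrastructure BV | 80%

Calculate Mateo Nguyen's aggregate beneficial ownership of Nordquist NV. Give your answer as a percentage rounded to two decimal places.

Mateo reaches Nordquist along 3 paths.
Via Brightwater → Palisade: 100% × 15% × 10% = 1.5%.
Via Ridgeback → Palisade: 96% × 60% × 10% = 5.76%.
Via Brightwater: 100% × 90% = 90%.
Total: 1.5% + 5.76% + 90% = 97.26%.

97.26%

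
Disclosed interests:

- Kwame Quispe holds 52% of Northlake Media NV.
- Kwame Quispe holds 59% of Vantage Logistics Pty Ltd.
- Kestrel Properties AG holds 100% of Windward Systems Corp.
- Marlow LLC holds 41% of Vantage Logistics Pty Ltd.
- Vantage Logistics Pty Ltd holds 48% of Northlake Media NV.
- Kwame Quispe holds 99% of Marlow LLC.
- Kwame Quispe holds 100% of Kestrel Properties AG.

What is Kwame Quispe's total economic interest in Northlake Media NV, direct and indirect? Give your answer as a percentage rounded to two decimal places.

Kwame reaches Northlake along 3 paths.
Direct stake: 52% = 52%.
Via Vantage: 59% × 48% = 28.32%.
Via Marlow → Vantage: 99% × 41% × 48% = 19.4832%.
Total: 52% + 28.32% + 19.4832% = 99.8032%.
Rounded: 99.80%.

99.80%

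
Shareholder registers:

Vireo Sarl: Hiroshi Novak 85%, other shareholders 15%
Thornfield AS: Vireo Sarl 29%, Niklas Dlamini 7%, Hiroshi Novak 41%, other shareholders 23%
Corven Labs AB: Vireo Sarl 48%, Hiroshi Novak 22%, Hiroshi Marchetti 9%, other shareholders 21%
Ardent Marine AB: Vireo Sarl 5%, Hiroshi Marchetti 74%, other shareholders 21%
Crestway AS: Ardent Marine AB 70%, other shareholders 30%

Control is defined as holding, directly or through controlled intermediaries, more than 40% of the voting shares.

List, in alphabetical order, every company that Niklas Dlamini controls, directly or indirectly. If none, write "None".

None

Niklas's largest direct stake is 7% in Thornfield, which does not meet the threshold.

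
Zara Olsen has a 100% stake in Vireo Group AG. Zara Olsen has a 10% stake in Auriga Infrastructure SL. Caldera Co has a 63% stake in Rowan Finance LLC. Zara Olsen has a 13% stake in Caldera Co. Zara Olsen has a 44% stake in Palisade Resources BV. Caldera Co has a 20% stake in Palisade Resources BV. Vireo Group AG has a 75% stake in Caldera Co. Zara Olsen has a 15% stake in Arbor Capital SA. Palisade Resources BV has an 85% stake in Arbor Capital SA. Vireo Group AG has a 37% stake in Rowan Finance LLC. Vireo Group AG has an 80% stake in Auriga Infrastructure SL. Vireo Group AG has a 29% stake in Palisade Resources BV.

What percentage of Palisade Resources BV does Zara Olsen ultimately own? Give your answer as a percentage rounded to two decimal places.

90.60%

Zara reaches Palisade along 4 paths.
Direct stake: 44% = 44%.
Via Vireo: 100% × 29% = 29%.
Via Caldera: 13% × 20% = 2.6%.
Via Vireo → Caldera: 100% × 75% × 20% = 15%.
Total: 44% + 29% + 2.6% + 15% = 90.6%.
Rounded: 90.60%.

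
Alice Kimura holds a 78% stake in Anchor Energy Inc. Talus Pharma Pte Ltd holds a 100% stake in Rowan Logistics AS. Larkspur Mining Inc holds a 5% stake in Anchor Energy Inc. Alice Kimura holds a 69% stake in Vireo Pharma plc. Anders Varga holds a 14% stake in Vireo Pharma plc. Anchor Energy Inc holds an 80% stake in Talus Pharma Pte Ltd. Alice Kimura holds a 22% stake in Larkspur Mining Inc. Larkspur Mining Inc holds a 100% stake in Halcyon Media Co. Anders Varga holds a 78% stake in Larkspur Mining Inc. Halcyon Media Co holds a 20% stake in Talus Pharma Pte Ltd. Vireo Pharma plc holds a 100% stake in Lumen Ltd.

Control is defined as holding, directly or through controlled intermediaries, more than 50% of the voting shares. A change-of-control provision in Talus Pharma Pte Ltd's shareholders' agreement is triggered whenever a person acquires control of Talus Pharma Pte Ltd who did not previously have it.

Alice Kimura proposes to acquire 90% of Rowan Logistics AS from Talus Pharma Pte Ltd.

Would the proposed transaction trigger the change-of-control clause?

The purchase adds only to Alice's holdings (Talus's stake shrinks), so Alice is the only person who could newly come to control Talus.
Alice holds 78% of Anchor, so Alice controls Anchor.
Anchor holds 80% of Talus, so Alice controls Talus.
So Alice already controls Talus before the transaction.
After the purchase, Alice holds 90% of Rowan directly, and Talus's stake falls to 10%.
Alice controlled Talus already, so this is not a new person acquiring control; every other person's position is unchanged or reduced.
No new person acquires control, so the clause is not triggered.

No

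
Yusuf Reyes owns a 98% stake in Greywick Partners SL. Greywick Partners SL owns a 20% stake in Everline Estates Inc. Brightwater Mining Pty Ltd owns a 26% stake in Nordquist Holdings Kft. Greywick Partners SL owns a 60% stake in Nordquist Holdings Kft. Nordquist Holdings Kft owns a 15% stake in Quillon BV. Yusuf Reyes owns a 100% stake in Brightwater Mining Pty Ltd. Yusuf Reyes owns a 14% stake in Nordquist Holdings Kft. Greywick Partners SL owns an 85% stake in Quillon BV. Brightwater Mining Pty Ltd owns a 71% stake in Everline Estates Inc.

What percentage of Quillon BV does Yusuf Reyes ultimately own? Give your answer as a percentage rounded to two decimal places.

Yusuf reaches Quillon along 4 paths.
Via Greywick: 98% × 85% = 83.3%.
Via Greywick → Nordquist: 98% × 60% × 15% = 8.82%.
Via Nordquist: 14% × 15% = 2.1%.
Via Brightwater → Nordquist: 100% × 26% × 15% = 3.9%.
Total: 83.3% + 8.82% + 2.1% + 3.9% = 98.12%.

98.12%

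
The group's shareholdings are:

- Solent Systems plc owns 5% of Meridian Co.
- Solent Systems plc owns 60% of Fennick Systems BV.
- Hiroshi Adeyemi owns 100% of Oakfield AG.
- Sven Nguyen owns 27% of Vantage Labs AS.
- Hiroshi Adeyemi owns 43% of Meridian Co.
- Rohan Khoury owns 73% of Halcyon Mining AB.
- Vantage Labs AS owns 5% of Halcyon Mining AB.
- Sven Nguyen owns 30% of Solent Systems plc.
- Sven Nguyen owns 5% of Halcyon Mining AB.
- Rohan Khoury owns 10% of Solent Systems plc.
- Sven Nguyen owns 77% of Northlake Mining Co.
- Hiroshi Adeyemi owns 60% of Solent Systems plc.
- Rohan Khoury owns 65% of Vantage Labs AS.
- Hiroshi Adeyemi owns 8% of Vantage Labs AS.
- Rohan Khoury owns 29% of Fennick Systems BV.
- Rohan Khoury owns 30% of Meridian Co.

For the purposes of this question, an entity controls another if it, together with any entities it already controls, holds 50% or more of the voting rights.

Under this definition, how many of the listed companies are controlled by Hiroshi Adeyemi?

Hiroshi holds 60% of Solent, so Hiroshi controls Solent.
Solent holds 60% of Fennick, so Hiroshi controls Fennick.
Hiroshi holds 100% of Oakfield, so Hiroshi controls Oakfield.
No other company's threshold is met.
Hiroshi controls 3 companies.

3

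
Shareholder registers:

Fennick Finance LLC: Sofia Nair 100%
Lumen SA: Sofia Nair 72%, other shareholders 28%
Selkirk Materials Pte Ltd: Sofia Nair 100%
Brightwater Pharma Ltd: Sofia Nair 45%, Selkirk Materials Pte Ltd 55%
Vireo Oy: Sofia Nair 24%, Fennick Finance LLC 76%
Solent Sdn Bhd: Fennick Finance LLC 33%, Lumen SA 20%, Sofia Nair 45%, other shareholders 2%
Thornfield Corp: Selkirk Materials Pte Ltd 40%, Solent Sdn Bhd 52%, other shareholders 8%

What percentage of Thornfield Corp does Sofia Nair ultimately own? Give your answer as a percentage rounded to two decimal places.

Sofia reaches Thornfield along 4 paths.
Via Selkirk: 100% × 40% = 40%.
Via Fennick → Solent: 100% × 33% × 52% = 17.16%.
Via Lumen → Solent: 72% × 20% × 52% = 7.488%.
Via Solent: 45% × 52% = 23.4%.
Total: 40% + 17.16% + 7.488% + 23.4% = 88.048%.
Rounded: 88.05%.

88.05%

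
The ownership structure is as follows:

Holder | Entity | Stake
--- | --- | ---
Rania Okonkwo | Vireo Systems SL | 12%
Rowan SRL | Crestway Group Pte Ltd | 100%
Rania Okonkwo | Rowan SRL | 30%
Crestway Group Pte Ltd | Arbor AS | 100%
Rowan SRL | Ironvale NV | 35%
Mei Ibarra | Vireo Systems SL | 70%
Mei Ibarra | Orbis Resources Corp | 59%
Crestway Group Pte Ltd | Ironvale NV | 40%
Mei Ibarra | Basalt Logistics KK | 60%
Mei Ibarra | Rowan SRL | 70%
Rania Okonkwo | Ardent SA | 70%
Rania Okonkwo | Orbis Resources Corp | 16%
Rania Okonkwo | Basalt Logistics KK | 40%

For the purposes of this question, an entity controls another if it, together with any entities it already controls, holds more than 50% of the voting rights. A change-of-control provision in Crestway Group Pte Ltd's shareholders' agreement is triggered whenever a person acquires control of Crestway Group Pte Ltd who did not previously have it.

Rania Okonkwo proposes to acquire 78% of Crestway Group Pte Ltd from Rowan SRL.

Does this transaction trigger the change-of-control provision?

The purchase adds only to Rania's holdings (Rowan's stake shrinks), so Rania is the only person who could newly come to control Crestway.
Rania holds 70% of Ardent, so Rania controls Ardent.
Neither Rania nor any entity Rania controls holds any voting interest in Crestway.
So before the transaction, Rania does not control Crestway.
After the purchase, Rania holds 78% of Crestway directly, and Rowan's stake falls to 22%.
Rania holds 78% of Crestway, so Rania controls Crestway.
Rania did not control Crestway before and does after, so the clause is triggered.

Yes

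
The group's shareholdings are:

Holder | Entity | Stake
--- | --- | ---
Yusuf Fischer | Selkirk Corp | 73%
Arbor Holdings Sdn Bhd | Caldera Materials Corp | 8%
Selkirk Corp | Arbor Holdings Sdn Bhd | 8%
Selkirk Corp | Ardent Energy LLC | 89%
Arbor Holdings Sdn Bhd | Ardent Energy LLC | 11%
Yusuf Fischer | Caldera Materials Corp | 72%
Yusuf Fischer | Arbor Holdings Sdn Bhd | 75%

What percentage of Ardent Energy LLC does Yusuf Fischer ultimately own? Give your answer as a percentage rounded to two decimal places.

Yusuf reaches Ardent along 3 paths.
Via Selkirk → Arbor: 73% × 8% × 11% = 0.6424%.
Via Arbor: 75% × 11% = 8.25%.
Via Selkirk: 73% × 89% = 64.97%.
Total: 0.6424% + 8.25% + 64.97% = 73.8624%.
Rounded: 73.86%.

73.86%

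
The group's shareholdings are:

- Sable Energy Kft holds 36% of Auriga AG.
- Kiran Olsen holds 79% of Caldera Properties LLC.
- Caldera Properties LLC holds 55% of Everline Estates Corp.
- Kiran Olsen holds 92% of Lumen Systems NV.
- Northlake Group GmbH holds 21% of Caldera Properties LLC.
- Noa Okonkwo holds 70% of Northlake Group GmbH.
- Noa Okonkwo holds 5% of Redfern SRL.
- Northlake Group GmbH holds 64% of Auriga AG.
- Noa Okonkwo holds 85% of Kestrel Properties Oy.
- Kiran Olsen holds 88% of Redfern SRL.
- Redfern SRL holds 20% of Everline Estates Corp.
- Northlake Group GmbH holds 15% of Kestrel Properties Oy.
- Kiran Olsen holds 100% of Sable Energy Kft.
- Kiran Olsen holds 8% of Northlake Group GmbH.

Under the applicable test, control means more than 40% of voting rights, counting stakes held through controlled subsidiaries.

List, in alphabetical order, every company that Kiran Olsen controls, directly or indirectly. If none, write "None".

Caldera Properties LLC, Everline Estates Corp, Lumen Systems NV, Redfern SRL, Sable Energy Kft

Kiran holds 100% of Sable, so Kiran controls Sable.
Kiran holds 79% of Caldera, so Kiran controls Caldera.
Kiran holds 88% of Redfern, so Kiran controls Redfern.
Kiran holds 92% of Lumen, so Kiran controls Lumen.
Caldera and Redfern together hold 55% + 20% = 75% of Everline, so Kiran controls Everline.
No other company's threshold is met.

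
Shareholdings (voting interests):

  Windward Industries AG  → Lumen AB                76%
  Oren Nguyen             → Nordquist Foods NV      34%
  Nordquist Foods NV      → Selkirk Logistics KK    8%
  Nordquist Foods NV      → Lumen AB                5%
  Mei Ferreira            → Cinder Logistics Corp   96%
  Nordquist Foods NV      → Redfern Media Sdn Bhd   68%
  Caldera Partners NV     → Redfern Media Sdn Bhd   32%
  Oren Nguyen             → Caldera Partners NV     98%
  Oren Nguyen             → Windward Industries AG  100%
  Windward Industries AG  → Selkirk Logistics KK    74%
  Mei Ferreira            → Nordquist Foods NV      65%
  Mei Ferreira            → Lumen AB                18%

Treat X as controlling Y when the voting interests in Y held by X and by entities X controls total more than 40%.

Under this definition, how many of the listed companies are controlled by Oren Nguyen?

Oren holds 100% of Windward, so Oren controls Windward.
Oren holds 98% of Caldera, so Oren controls Caldera.
Windward holds 74% of Selkirk, so Oren controls Selkirk.
Windward holds 76% of Lumen, so Oren controls Lumen.
No other company's threshold is met.
Oren controls 4 companies.

4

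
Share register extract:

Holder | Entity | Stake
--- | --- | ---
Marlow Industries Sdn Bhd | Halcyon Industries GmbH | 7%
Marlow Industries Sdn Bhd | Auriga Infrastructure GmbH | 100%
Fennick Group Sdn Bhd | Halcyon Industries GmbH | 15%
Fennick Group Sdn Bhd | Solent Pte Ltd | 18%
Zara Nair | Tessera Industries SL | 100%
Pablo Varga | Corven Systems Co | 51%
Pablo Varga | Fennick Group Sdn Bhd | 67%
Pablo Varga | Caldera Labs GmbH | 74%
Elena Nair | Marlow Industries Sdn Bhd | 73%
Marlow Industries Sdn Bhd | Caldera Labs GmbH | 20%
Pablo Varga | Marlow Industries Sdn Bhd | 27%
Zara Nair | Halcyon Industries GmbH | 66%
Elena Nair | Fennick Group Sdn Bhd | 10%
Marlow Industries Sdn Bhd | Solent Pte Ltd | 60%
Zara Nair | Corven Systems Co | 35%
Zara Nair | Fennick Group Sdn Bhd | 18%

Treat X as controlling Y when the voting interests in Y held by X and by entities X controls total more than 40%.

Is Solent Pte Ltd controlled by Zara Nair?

Zara holds 100% of Tessera, so Zara controls Tessera.
Zara holds 66% of Halcyon, so Zara controls Halcyon.
Neither Zara nor any entity Zara controls holds any voting interest in Solent.
So Zara does not control Solent.

No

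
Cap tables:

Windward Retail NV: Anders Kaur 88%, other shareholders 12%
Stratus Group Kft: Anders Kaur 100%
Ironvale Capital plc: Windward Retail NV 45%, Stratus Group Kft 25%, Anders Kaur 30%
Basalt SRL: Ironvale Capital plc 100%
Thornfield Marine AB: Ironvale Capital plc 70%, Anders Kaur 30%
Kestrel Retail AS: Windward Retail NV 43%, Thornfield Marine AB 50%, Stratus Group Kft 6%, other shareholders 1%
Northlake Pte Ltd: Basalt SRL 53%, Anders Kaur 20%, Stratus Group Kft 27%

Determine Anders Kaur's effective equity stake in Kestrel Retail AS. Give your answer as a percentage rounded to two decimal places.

Anders reaches Kestrel along 6 paths.
Via Windward: 88% × 43% = 37.84%.
Via Windward → Ironvale → Thornfield: 88% × 45% × 70% × 50% = 13.86%.
Via Stratus → Ironvale → Thornfield: 100% × 25% × 70% × 50% = 8.75%.
Via Ironvale → Thornfield: 30% × 70% × 50% = 10.5%.
Via Thornfield: 30% × 50% = 15%.
Via Stratus: 100% × 6% = 6%.
Total: 37.84% + 13.86% + 8.75% + 10.5% + 15% + 6% = 91.95%.

91.95%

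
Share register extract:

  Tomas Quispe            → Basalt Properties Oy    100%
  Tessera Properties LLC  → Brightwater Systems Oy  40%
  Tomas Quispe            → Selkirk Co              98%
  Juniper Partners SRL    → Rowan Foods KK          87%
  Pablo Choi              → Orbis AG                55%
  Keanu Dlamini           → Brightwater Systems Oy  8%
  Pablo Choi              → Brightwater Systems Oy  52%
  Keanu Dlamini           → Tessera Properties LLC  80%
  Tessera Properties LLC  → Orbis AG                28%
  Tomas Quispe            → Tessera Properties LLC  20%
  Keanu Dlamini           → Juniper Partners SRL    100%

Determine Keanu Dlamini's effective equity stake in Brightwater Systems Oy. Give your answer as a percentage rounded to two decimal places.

40.00%

Keanu reaches Brightwater along 2 paths.
Via Tessera: 80% × 40% = 32%.
Direct stake: 8% = 8%.
Total: 32% + 8% = 40%.
Rounded: 40.00%.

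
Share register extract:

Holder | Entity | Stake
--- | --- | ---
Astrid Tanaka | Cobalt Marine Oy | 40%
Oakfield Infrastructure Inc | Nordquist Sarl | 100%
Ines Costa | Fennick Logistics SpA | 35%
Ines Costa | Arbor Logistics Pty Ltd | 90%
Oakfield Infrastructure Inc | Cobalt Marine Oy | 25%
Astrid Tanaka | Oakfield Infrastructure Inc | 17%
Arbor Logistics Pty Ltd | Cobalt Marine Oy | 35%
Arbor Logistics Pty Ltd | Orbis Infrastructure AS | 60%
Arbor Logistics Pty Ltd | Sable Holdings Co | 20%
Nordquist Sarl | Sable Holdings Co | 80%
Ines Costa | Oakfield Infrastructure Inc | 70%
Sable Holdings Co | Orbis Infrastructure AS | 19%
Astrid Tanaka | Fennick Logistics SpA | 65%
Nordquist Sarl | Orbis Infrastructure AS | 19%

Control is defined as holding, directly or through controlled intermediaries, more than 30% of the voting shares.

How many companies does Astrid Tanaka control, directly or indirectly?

2

Astrid holds 40% of Cobalt, so Astrid controls Cobalt.
Astrid holds 65% of Fennick, so Astrid controls Fennick.
No other company's threshold is met.
Astrid controls 2 companies.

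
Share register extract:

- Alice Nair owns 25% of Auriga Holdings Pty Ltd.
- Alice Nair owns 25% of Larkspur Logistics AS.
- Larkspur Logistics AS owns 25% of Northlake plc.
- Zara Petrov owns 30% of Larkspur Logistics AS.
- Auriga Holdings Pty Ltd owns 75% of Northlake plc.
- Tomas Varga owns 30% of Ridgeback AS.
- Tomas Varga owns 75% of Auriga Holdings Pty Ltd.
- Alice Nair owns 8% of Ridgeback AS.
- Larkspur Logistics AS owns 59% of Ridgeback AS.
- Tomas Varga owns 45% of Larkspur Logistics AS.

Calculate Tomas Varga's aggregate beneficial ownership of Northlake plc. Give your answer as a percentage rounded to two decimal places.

Tomas reaches Northlake along 2 paths.
Via Auriga: 75% × 75% = 56.25%.
Via Larkspur: 45% × 25% = 11.25%.
Total: 56.25% + 11.25% = 67.5%.
Rounded: 67.50%.

67.50%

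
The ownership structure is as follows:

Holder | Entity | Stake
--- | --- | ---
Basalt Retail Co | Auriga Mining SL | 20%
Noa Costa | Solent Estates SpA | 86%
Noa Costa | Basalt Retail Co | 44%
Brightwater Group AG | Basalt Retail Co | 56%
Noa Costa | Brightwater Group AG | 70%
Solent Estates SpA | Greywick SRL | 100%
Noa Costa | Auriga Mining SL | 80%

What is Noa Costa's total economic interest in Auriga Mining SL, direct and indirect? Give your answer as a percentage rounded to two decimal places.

Noa reaches Auriga along 3 paths.
Direct stake: 80% = 80%.
Via Brightwater → Basalt: 70% × 56% × 20% = 7.84%.
Via Basalt: 44% × 20% = 8.8%.
Total: 80% + 7.84% + 8.8% = 96.64%.

96.64%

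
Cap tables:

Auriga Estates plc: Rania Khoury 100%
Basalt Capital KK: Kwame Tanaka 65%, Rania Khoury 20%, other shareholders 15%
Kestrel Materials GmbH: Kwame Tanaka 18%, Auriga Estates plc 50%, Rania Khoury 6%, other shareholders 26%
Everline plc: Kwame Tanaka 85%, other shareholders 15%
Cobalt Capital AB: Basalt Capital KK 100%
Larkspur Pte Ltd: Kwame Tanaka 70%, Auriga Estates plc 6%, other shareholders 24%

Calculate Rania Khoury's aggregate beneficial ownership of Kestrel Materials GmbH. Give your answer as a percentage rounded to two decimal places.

56.00%

Rania reaches Kestrel along 2 paths.
Via Auriga: 100% × 50% = 50%.
Direct stake: 6% = 6%.
Total: 50% + 6% = 56%.
Rounded: 56.00%.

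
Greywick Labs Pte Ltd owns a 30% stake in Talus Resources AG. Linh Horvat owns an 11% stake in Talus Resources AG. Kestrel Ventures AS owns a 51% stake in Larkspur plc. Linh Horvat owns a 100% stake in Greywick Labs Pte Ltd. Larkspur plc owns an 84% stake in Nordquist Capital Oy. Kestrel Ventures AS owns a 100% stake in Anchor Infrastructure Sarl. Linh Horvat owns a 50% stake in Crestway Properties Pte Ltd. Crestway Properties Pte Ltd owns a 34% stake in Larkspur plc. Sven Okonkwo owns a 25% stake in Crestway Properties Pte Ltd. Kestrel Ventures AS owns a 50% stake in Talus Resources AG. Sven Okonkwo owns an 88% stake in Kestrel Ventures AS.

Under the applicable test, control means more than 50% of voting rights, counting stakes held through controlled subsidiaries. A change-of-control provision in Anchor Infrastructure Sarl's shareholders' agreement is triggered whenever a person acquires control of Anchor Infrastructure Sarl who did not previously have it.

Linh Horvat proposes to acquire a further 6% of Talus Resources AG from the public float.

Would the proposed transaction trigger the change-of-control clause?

No

The purchase changes only Linh's holdings, so Linh is the only person who could newly come to control Anchor.
Linh holds 100% of Greywick, so Linh controls Greywick.
Neither Linh nor any entity Linh controls holds any voting interest in Anchor.
So before the transaction, Linh does not control Anchor.
After the purchase, Linh's direct stake in Talus rises to 11% + 6% = 17%.
Linh's side now holds 17% + 30% = 47% of Talus, not > 50%, so Linh still does not control Talus.
After the transaction, neither Linh nor any entity Linh controls holds a voting interest in Anchor, so Linh still does not control it.
No new person acquires control, so the clause is not triggered.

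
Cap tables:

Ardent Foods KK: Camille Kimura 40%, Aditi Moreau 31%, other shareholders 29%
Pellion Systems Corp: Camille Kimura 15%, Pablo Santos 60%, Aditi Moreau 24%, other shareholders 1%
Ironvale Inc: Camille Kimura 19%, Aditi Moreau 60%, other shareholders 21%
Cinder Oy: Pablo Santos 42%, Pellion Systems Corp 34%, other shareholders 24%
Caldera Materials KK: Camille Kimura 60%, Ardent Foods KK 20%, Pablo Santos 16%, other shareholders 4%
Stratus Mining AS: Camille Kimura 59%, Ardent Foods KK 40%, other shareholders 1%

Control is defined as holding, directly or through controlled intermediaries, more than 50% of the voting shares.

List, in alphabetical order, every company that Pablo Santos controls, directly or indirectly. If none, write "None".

Pablo holds 60% of Pellion, so Pablo controls Pellion.
Pablo and Pellion together hold 42% + 34% = 76% of Cinder, so Pablo controls Cinder.
No other company's threshold is met.

Cinder Oy, Pellion Systems Corp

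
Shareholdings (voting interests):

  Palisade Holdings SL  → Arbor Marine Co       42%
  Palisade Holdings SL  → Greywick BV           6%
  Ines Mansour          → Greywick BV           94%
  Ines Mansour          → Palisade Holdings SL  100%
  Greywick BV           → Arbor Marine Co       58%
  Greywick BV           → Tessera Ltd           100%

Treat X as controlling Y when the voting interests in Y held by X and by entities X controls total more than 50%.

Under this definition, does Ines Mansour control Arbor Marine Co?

Ines holds 100% of Palisade, so Ines controls Palisade.
Ines and Palisade together hold 94% + 6% = 100% of Greywick, so Ines controls Greywick.
Palisade and Greywick together hold 42% + 58% = 100% of Arbor, so Ines controls Arbor.

Yes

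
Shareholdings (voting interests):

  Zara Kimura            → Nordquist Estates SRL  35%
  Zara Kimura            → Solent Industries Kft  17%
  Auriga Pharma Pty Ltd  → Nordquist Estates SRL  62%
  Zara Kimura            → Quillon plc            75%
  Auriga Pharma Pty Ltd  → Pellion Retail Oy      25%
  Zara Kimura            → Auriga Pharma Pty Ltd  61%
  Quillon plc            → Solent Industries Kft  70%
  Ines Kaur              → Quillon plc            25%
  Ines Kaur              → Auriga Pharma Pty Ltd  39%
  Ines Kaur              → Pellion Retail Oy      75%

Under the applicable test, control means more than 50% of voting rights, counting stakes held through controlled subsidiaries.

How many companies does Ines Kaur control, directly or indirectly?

1

Ines holds 75% of Pellion, so Ines controls Pellion.
No other company's threshold is met.
Ines controls 1 company.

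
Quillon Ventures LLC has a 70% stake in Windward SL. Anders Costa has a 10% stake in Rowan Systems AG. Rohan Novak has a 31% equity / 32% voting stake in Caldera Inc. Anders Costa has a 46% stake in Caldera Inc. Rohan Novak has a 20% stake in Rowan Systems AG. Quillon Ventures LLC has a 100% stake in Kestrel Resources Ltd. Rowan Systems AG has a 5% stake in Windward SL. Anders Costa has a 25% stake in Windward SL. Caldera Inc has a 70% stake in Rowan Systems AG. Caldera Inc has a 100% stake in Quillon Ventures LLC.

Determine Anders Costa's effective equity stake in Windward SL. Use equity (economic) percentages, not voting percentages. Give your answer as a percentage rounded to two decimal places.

59.31%

Anders reaches Windward along 4 paths.
Via Rowan: 10% × 5% = 0.5%.
Via Caldera → Rowan: 46% × 70% × 5% = 1.61%.
Via Caldera → Quillon: 46% × 100% × 70% = 32.2%.
Direct stake: 25% = 25%.
Total: 0.5% + 1.61% + 32.2% + 25% = 59.31%.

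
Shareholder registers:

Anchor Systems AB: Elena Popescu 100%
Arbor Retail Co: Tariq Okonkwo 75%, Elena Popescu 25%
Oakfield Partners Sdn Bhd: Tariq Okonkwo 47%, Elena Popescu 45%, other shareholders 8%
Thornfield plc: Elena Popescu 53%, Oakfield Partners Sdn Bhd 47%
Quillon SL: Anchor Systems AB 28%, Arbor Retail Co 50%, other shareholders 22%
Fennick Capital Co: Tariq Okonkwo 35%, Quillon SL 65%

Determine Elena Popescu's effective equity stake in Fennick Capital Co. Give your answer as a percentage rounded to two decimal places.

26.33%

Elena reaches Fennick along 2 paths.
Via Anchor → Quillon: 100% × 28% × 65% = 18.2%.
Via Arbor → Quillon: 25% × 50% × 65% = 8.125%.
Total: 18.2% + 8.125% = 26.325%.
Rounded: 26.33%.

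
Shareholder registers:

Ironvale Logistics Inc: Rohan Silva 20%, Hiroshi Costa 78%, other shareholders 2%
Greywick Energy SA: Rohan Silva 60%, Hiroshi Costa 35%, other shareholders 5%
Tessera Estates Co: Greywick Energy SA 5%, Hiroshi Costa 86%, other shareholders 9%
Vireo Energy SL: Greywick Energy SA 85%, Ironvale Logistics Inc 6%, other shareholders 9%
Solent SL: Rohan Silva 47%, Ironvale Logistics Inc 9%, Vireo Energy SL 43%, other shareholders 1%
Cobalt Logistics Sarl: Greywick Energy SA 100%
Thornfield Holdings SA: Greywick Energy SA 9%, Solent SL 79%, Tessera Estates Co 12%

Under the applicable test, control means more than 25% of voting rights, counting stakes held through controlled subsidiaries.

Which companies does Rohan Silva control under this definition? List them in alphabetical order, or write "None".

Rohan holds 60% of Greywick, so Rohan controls Greywick.
Greywick holds 85% of Vireo, so Rohan controls Vireo.
Rohan and Vireo together hold 47% + 43% = 90% of Solent, so Rohan controls Solent.
Greywick holds 100% of Cobalt, so Rohan controls Cobalt.
Greywick and Solent together hold 9% + 79% = 88% of Thornfield, so Rohan controls Thornfield.
No other company's threshold is met.

Cobalt Logistics Sarl, Greywick Energy SA, Solent SL, Thornfield Holdings SA, Vireo Energy SL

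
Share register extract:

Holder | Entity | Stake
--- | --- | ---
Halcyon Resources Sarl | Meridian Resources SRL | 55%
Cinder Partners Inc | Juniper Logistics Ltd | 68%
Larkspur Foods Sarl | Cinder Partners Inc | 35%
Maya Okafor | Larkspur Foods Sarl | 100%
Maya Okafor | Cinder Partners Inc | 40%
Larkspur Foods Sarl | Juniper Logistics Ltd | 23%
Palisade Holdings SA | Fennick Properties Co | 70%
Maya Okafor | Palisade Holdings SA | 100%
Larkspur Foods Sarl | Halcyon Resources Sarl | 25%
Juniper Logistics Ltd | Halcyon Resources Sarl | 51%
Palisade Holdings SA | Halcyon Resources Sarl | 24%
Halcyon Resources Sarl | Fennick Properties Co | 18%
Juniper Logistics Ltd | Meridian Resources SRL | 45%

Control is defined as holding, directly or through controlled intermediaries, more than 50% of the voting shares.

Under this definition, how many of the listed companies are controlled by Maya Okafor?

7

Maya holds 100% of Larkspur, so Maya controls Larkspur.
Maya holds 100% of Palisade, so Maya controls Palisade.
Larkspur and Maya together hold 35% + 40% = 75% of Cinder, so Maya controls Cinder.
Cinder and Larkspur together hold 68% + 23% = 91% of Juniper, so Maya controls Juniper.
Juniper and Palisade and Larkspur together hold 51% + 24% + 25% = 100% of Halcyon, so Maya controls Halcyon.
Halcyon and Juniper together hold 55% + 45% = 100% of Meridian, so Maya controls Meridian.
Palisade and Halcyon together hold 70% + 18% = 88% of Fennick, so Maya controls Fennick.
Maya controls 7 companies.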